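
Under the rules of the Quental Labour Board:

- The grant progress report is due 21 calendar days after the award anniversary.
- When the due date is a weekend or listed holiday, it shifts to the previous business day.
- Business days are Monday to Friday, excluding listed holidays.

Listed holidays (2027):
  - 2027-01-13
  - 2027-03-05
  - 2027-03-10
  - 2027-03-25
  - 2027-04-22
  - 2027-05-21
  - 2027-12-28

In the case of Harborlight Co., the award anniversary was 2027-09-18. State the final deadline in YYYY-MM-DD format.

2027-10-08

21 calendar days after 2027-09-18 is 2027-10-09.
2027-10-09 falls on a Saturday. Rolling to the preceding business day gives 2027-10-08, a Friday.
The final due date is 2027-10-08.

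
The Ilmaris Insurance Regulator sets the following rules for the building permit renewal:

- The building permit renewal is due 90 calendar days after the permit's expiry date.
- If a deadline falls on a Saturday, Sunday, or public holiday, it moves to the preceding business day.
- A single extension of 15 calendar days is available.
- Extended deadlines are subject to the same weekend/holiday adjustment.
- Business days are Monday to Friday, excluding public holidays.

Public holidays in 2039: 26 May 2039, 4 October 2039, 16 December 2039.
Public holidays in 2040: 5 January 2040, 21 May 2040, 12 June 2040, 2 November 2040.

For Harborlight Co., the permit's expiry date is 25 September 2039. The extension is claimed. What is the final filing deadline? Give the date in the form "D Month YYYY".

6 January 2040

Adding 90 calendar days to 25 September 2039 gives 24 December 2039.
24 December 2039 is a Saturday, so it moves to the preceding business day, 23 December 2039 (Friday).
With the 15-day extension, 23 December 2039 becomes 7 January 2040.
7 January 2040 is a Saturday, so it moves to the preceding business day, 6 January 2040 (Friday).
Deadline: 6 January 2040.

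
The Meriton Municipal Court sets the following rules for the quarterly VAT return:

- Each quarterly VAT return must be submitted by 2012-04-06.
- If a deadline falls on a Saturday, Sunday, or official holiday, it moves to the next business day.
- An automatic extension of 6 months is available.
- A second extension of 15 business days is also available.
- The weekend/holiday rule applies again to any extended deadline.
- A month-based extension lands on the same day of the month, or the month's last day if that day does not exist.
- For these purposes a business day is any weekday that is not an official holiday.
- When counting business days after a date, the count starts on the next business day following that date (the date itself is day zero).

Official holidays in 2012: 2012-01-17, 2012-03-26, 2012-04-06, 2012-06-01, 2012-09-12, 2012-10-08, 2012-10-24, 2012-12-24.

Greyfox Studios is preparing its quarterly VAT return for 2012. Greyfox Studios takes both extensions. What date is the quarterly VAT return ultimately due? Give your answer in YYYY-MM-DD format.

The statutory due date is 2012-04-06.
2012-04-06 falls on a listed holiday. Rolling to the next business day gives 2012-04-09, a Monday.
The 6 months extension carries 2012-04-09 to 2012-10-09.
2012-10-09 falls on a Tuesday, which is a business day, so no adjustment is needed.
Counting 15 further business days from 2012-10-09 reaches 2012-10-31.
2012-10-31 (Wednesday) is already a business day.
The final due date is 2012-10-31.

2012-10-31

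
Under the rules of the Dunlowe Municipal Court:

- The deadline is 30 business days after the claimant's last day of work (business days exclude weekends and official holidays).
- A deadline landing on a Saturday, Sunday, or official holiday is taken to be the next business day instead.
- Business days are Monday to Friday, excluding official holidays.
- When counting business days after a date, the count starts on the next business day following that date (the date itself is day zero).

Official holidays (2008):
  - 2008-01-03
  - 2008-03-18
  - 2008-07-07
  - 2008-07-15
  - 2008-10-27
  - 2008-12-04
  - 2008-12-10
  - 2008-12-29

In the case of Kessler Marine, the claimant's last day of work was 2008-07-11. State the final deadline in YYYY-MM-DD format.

2008-08-25

Starting the day after 2008-07-11 and counting 30 business days lands on 2008-08-25.
Since 2008-08-25 is a Monday and not a holiday, the date is unchanged.
Final deadline: 2008-08-25.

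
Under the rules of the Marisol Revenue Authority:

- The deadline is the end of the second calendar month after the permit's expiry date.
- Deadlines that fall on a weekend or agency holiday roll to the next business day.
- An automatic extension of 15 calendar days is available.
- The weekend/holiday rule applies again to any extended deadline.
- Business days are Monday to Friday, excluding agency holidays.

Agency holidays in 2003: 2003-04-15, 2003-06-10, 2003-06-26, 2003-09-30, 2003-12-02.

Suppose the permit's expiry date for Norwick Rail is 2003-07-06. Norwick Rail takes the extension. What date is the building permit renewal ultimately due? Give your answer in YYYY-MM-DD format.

2003-10-16

2 months after 2003-07-06 is September 2003; that month ends on 2003-09-30.
Because 2003-09-30 is a listed holiday, the deadline becomes 2003-10-01 (Wednesday).
Applying the 15-calendar-day extension: 2003-10-01 + 15 days = 2003-10-16.
2003-10-16 (Thursday) is already a business day.
The final due date is 2003-10-16.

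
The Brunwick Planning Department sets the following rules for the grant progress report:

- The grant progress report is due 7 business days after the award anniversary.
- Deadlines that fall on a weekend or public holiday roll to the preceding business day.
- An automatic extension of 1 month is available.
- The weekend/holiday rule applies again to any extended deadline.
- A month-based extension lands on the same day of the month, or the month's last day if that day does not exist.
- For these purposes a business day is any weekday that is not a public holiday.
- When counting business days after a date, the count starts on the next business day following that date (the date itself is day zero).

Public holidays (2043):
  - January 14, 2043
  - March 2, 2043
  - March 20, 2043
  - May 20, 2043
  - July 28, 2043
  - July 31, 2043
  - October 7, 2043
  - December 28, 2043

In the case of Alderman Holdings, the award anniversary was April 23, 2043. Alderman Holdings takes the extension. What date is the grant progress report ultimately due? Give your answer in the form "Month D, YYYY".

Counting 7 business days after April 23, 2043 (skipping weekends and listed holidays) reaches May 4, 2043.
May 4, 2043 is a Monday and not a listed holiday, so it stands.
Add 1 month to May 4, 2043: June 4, 2043.
June 4, 2043 falls on a Thursday, which is a business day, so no adjustment is needed.
Final deadline: June 4, 2043.

June 4, 2043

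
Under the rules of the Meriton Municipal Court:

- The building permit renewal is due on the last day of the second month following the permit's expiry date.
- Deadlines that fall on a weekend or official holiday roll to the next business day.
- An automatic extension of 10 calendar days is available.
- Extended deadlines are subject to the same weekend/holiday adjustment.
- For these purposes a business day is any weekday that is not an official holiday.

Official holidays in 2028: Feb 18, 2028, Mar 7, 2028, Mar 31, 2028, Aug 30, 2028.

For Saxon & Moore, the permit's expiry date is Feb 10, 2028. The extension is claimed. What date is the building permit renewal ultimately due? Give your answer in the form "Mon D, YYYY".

2 months after Feb 10, 2028 is April 2028; that month ends on Apr 30, 2028.
Apr 30, 2028 is a Sunday, so it moves to the next business day, May 1, 2028 (Monday).
The 10-calendar-day extension moves the deadline from May 1, 2028 to May 11, 2028.
May 11, 2028 falls on a Thursday, which is a business day, so no adjustment is needed.
Deadline: May 11, 2028.

May 11, 2028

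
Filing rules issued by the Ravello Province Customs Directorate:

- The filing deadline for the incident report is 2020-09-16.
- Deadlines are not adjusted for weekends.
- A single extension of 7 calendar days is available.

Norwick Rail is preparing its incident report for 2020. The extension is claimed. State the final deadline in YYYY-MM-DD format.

2020-09-23

The statutory due date is 2020-09-16.
2020-09-16 is a Wednesday; no weekend or holiday adjustment applies.
The 7-calendar-day extension moves the deadline from 2020-09-16 to 2020-09-23.
No adjustment is made for weekends or holidays, so 2020-09-23 stands.
The final due date is 2020-09-23.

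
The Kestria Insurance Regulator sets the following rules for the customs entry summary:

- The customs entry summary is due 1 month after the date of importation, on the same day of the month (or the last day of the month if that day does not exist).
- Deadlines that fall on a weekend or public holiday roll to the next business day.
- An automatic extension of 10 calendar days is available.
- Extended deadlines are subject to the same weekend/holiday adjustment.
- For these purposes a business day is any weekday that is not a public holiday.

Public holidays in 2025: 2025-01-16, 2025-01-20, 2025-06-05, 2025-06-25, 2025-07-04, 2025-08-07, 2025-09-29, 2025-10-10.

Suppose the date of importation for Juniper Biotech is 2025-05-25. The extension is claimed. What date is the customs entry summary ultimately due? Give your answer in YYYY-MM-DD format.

2025-07-07

1 month from 2025-05-25 is 2025-06-25.
2025-06-25 is a listed holiday; the next business day is 2025-06-26 (Thursday).
With the 10-day extension, 2025-06-26 becomes 2025-07-06.
Because 2025-07-06 is a Sunday, the deadline becomes 2025-07-07 (Monday).
So the filing is due 2025-07-07.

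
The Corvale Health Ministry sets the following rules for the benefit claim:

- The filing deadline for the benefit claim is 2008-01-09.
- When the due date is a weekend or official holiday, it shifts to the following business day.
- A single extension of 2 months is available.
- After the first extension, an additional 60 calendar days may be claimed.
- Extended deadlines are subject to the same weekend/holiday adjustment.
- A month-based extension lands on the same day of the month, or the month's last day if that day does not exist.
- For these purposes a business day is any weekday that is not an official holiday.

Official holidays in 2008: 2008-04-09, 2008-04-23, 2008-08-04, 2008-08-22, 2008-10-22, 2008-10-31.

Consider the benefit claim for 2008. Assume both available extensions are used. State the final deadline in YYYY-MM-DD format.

Start from the fixed due date, 2008-01-09.
2008-01-09 falls on a Wednesday, which is a business day, so no adjustment is needed.
The 2 months extension carries 2008-01-09 to 2008-03-09.
2008-03-09 falls on a Sunday. Rolling to the next business day gives 2008-03-10, a Monday.
Add the 60 calendar-day extension to 2008-03-10: 2008-05-09.
2008-05-09 is a Friday and not a listed holiday, so it stands.
The final due date is 2008-05-09.

2008-05-09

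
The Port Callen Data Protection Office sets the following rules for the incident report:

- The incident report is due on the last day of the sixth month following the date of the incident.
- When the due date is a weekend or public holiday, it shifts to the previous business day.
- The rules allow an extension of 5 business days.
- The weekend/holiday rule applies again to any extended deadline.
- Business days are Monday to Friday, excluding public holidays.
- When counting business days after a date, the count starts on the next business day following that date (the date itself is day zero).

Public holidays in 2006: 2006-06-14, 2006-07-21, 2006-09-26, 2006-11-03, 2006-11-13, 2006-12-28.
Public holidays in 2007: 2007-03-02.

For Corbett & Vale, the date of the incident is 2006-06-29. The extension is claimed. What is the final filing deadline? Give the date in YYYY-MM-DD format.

2007-01-05

6 months after 2006-06-29 falls in December 2006; the last day of that month is 2006-12-31.
2006-12-31 is a Sunday; the preceding business day is 2006-12-29 (Friday).
Applying the 5-business-day extension: 5 business days after 2006-12-29 is 2007-01-05.
Since 2007-01-05 is a Friday and not a holiday, the date is unchanged.
Final deadline: 2007-01-05.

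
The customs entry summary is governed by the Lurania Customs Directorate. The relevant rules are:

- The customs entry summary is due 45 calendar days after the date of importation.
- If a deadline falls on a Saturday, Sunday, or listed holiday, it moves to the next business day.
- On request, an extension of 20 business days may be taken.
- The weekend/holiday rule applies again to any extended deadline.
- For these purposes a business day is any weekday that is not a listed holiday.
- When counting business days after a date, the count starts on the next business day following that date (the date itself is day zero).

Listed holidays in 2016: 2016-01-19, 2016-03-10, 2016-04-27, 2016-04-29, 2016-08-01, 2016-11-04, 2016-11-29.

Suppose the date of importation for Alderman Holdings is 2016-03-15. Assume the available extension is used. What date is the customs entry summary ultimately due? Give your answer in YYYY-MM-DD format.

2016-05-30

Trigger date 2016-03-15 + 45 calendar days = 2016-04-29.
2016-04-29 is a listed holiday; the next business day is 2016-05-02 (Monday).
Counting 20 further business days from 2016-05-02 reaches 2016-05-30.
Since 2016-05-30 is a Monday and not a holiday, the date is unchanged.
Final deadline: 2016-05-30.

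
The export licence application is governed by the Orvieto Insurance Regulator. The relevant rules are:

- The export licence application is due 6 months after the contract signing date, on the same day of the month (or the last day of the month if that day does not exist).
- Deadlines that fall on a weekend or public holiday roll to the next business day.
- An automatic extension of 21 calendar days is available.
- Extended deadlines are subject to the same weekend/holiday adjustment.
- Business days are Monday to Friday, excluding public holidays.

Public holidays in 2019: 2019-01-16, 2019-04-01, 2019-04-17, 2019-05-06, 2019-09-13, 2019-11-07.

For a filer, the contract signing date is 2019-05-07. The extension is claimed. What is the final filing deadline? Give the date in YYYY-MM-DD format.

6 months from 2019-05-07 is 2019-11-07.
2019-11-07 falls on a listed holiday. Rolling to the next business day gives 2019-11-08, a Friday.
With the 21-day extension, 2019-11-08 becomes 2019-11-29.
2019-11-29 (Friday) is already a business day.
Deadline: 2019-11-29.

2019-11-29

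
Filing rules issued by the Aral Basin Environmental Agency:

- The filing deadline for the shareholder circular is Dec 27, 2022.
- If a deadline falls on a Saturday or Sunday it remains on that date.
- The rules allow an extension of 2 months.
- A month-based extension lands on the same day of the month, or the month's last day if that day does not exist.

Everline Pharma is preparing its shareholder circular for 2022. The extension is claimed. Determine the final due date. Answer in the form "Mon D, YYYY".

The stated deadline is Dec 27, 2022.
Dec 27, 2022 falls on a Tuesday. The rules make no weekend/holiday allowance, so it remains Dec 27, 2022.
Applying the 2 months extension: 2 months after Dec 27, 2022 is Feb 27, 2023.
Feb 27, 2023 falls on a Monday. The rules make no weekend/holiday allowance, so it remains Feb 27, 2023.
Final deadline: Feb 27, 2023.

Feb 27, 2023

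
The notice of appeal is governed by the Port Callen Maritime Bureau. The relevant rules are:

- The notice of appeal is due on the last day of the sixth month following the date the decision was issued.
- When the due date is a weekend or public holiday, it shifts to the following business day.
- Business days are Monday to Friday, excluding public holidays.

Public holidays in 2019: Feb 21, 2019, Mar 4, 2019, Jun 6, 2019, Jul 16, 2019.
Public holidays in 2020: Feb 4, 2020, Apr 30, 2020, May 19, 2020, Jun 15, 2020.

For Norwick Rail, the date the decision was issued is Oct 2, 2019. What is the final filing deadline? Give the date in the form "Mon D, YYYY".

May 1, 2020

6 months after Oct 2, 2019 falls in April 2020; the last day of that month is Apr 30, 2020.
Because Apr 30, 2020 is a listed holiday, the deadline becomes May 1, 2020 (Friday).
Final deadline: May 1, 2020.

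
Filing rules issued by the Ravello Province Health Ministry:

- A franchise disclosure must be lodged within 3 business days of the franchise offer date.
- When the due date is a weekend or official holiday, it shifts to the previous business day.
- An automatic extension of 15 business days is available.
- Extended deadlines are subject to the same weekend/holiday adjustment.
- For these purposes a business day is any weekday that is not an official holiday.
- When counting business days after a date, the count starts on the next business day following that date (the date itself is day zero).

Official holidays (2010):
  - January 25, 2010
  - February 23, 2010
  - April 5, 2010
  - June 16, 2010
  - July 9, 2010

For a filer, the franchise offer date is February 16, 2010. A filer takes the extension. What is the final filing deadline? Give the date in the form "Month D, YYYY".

March 15, 2010

Counting 3 business days after February 16, 2010 (skipping weekends and listed holidays) reaches February 19, 2010.
February 19, 2010 falls on a Friday, which is a business day, so no adjustment is needed.
Applying the 15-business-day extension: 15 business days after February 19, 2010 is March 15, 2010.
March 15, 2010 (Monday) is already a business day.
The final due date is March 15, 2010.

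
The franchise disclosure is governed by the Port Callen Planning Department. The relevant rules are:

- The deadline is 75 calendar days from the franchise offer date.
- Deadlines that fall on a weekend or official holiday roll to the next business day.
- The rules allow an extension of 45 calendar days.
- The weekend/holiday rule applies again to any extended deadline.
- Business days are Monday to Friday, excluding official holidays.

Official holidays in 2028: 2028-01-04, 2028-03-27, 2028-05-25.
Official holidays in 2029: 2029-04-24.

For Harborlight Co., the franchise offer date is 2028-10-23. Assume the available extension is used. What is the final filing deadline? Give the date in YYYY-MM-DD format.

2029-02-22

Adding 75 calendar days to 2028-10-23 gives 2029-01-06.
2029-01-06 is a Saturday, so it moves to the next business day, 2029-01-08 (Monday).
Add the 45 calendar-day extension to 2029-01-08: 2029-02-22.
2029-02-22 is a Thursday and not a listed holiday, so it stands.
Final deadline: 2029-02-22.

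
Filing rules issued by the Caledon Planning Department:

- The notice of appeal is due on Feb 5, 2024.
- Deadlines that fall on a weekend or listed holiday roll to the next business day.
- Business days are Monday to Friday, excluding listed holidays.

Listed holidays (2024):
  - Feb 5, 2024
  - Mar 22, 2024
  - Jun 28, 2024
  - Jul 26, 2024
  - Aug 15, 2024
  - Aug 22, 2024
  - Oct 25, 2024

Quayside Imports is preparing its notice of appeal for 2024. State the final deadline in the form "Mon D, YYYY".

The statutory due date is Feb 5, 2024.
Because Feb 5, 2024 is a listed holiday, the deadline becomes Feb 6, 2024 (Tuesday).
Deadline: Feb 6, 2024.

Feb 6, 2024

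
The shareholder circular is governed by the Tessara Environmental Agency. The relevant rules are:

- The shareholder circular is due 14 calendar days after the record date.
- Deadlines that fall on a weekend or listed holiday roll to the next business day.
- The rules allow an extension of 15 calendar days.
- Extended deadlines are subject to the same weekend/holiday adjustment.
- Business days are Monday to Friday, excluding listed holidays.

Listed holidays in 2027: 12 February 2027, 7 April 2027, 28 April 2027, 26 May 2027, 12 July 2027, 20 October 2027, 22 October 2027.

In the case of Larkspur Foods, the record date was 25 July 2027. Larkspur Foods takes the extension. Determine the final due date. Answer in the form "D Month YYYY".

14 calendar days after 25 July 2027 is 8 August 2027.
8 August 2027 is a Sunday, so it moves to the next business day, 9 August 2027 (Monday).
The 15-calendar-day extension moves the deadline from 9 August 2027 to 24 August 2027.
24 August 2027 falls on a Tuesday, which is a business day, so no adjustment is needed.
So the filing is due 24 August 2027.

24 August 2027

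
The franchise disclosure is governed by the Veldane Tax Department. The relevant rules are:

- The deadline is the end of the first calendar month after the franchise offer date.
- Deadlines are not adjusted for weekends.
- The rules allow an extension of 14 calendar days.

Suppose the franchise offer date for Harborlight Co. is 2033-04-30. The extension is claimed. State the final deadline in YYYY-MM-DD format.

2033-06-14

The first month after 2033-04-30 is May 2033, whose last day is 2033-05-31.
2033-05-31 falls on a Tuesday. The rules make no weekend/holiday allowance, so it remains 2033-05-31.
With the 14-day extension, 2033-05-31 becomes 2033-06-14.
No adjustment is made for weekends or holidays, so 2033-06-14 stands.
The final due date is 2033-06-14.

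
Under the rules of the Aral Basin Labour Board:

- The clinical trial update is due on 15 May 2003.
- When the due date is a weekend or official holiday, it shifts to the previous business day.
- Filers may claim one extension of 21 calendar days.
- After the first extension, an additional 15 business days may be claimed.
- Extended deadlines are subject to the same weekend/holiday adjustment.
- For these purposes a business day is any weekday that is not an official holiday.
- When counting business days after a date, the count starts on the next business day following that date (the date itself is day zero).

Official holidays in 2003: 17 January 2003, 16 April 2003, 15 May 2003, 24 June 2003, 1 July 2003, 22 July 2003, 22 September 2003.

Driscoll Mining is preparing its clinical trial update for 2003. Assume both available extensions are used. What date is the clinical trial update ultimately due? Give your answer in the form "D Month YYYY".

26 June 2003

Start from the fixed due date, 15 May 2003.
15 May 2003 is a listed holiday; the preceding business day is 14 May 2003 (Wednesday).
With the 21-day extension, 14 May 2003 becomes 4 June 2003.
4 June 2003 (Wednesday) is already a business day.
The 15-business-day extension runs from 4 June 2003 to 26 June 2003.
26 June 2003 is a Thursday and not a listed holiday, so it stands.
The final due date is 26 June 2003.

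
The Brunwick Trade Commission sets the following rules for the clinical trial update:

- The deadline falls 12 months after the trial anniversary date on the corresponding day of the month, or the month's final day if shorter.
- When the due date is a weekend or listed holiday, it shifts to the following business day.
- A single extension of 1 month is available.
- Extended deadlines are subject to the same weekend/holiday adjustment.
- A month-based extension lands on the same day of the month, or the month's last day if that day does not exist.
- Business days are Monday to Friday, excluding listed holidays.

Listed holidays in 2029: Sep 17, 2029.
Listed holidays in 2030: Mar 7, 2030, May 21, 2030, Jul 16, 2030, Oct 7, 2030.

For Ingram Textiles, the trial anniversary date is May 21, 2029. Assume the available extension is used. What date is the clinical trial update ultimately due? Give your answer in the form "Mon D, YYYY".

Jun 24, 2030

12 months after May 21, 2029, on the same day of the month, is May 21, 2030.
May 21, 2030 is a listed holiday; the next business day is May 22, 2030 (Wednesday).
Add 1 month to May 22, 2030: Jun 22, 2030.
Jun 22, 2030 falls on a Saturday. Rolling to the next business day gives Jun 24, 2030, a Monday.
So the filing is due Jun 24, 2030.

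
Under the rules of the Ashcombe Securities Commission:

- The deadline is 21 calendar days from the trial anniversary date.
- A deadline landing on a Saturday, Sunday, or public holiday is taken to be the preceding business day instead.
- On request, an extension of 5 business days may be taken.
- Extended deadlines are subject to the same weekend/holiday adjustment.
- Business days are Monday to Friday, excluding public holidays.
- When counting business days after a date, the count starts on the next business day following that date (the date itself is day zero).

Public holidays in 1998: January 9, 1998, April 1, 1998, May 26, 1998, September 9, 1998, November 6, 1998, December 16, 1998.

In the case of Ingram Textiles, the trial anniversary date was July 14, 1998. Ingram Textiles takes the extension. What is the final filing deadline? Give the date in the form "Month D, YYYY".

August 11, 1998

From July 14, 1998, 21 calendar days later is August 4, 1998.
August 4, 1998 is a Tuesday and not a listed holiday, so it stands.
The 5-business-day extension runs from August 4, 1998 to August 11, 1998.
Since August 11, 1998 is a Tuesday and not a holiday, the date is unchanged.
So the filing is due August 11, 1998.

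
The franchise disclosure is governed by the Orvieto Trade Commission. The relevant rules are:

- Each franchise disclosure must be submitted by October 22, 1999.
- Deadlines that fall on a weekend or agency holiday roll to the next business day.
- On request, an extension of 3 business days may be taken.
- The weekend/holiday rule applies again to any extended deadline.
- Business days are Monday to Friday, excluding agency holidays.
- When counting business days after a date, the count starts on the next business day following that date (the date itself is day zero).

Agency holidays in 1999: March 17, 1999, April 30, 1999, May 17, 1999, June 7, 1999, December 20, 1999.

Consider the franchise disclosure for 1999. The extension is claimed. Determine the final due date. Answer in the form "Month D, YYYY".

The stated deadline is October 22, 1999.
Since October 22, 1999 is a Friday and not a holiday, the date is unchanged.
The 3-business-day extension runs from October 22, 1999 to October 27, 1999.
October 27, 1999 (Wednesday) is already a business day.
The final due date is October 27, 1999.

October 27, 1999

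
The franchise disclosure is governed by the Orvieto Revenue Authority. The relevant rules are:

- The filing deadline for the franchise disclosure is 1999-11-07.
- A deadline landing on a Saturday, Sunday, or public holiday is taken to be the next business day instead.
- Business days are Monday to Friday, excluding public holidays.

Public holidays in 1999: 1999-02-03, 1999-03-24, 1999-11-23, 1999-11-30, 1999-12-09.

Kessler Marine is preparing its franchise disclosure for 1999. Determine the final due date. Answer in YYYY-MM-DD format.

1999-11-08

The stated deadline is 1999-11-07.
1999-11-07 is a Sunday, so it moves to the next business day, 1999-11-08 (Monday).
So the filing is due 1999-11-08.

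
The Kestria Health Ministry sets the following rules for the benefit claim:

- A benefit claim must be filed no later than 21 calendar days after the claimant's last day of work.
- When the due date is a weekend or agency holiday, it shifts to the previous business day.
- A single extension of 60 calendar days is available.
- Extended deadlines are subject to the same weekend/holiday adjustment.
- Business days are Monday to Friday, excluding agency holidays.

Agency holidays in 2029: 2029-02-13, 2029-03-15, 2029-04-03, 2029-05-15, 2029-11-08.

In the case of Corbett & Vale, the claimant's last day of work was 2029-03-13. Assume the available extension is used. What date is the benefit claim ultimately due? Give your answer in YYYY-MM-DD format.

2029-06-01

Trigger date 2029-03-13 + 21 calendar days = 2029-04-03.
Because 2029-04-03 is a listed holiday, the deadline becomes 2029-04-02 (Monday).
Applying the 60-calendar-day extension: 2029-04-02 + 60 days = 2029-06-01.
2029-06-01 falls on a Friday, which is a business day, so no adjustment is needed.
So the filing is due 2029-06-01.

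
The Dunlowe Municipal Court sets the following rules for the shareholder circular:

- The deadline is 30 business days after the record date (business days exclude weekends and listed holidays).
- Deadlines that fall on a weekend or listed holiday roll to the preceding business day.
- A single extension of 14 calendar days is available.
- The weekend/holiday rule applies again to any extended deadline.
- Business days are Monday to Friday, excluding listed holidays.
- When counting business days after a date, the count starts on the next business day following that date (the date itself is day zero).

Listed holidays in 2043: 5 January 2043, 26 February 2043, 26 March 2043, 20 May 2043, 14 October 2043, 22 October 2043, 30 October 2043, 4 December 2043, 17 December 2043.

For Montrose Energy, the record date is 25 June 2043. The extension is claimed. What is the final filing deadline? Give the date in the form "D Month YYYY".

20 August 2043

Starting the day after 25 June 2043 and counting 30 business days lands on 6 August 2043.
Since 6 August 2043 is a Thursday and not a holiday, the date is unchanged.
With the 14-day extension, 6 August 2043 becomes 20 August 2043.
20 August 2043 (Thursday) is already a business day.
The final due date is 20 August 2043.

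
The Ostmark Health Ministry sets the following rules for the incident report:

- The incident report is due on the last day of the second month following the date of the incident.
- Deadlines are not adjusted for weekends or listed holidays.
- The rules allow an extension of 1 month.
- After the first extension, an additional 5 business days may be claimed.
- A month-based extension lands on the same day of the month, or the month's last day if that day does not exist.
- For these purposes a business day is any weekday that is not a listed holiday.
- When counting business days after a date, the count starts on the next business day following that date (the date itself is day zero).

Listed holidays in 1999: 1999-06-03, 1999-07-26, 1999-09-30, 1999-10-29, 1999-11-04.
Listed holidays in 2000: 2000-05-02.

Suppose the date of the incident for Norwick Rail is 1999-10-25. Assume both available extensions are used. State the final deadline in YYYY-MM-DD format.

The second month after 1999-10-25 is December 1999, whose last day is 1999-12-31.
1999-12-31 falls on a Friday. The rules make no weekend/holiday allowance, so it remains 1999-12-31.
Add 1 month to 1999-12-31: 2000-01-31.
2000-01-31 is a Monday; no weekend or holiday adjustment applies.
The 5-business-day extension runs from 2000-01-31 to 2000-02-07.
No adjustment is made for weekends or holidays, so 2000-02-07 stands.
Final deadline: 2000-02-07.

2000-02-07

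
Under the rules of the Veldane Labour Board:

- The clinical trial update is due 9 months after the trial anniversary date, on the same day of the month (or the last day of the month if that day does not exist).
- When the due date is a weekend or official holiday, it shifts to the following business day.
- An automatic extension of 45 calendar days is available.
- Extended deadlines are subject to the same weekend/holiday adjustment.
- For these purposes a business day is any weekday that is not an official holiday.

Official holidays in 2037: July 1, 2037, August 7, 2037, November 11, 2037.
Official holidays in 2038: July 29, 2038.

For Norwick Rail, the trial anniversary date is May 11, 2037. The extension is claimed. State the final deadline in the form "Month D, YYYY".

Moving 9 months forward from May 11, 2037 on the corresponding day gives February 11, 2038.
February 11, 2038 is a Thursday and not a listed holiday, so it stands.
Add the 45 calendar-day extension to February 11, 2038: March 28, 2038.
Because March 28, 2038 is a Sunday, the deadline becomes March 29, 2038 (Monday).
Deadline: March 29, 2038.

March 29, 2038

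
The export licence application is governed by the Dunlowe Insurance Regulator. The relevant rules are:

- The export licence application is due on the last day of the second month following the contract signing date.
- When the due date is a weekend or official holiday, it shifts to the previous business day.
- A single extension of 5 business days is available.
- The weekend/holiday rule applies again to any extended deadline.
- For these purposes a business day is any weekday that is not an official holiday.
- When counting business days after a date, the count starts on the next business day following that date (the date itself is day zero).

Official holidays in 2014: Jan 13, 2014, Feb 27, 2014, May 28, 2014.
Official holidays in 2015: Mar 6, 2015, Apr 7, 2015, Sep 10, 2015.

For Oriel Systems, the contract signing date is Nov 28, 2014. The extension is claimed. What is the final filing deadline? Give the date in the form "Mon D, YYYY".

Feb 6, 2015

2 months after Nov 28, 2014 falls in January 2015; the last day of that month is Jan 31, 2015.
Jan 31, 2015 falls on a Saturday. Rolling to the preceding business day gives Jan 30, 2015, a Friday.
Applying the 5-business-day extension: 5 business days after Jan 30, 2015 is Feb 6, 2015.
Feb 6, 2015 falls on a Friday, which is a business day, so no adjustment is needed.
So the filing is due Feb 6, 2015.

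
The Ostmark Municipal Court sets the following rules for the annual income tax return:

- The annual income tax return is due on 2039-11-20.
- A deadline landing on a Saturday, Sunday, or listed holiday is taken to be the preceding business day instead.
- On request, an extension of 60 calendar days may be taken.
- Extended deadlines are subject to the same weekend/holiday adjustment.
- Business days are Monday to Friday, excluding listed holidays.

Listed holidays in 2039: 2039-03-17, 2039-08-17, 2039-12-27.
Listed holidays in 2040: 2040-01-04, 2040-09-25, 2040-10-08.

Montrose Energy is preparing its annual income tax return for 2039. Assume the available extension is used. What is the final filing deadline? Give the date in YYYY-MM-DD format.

The statutory due date is 2039-11-20.
2039-11-20 is a Sunday, so it moves to the preceding business day, 2039-11-18 (Friday).
With the 60-day extension, 2039-11-18 becomes 2040-01-17.
2040-01-17 (Tuesday) is already a business day.
So the filing is due 2040-01-17.

2040-01-17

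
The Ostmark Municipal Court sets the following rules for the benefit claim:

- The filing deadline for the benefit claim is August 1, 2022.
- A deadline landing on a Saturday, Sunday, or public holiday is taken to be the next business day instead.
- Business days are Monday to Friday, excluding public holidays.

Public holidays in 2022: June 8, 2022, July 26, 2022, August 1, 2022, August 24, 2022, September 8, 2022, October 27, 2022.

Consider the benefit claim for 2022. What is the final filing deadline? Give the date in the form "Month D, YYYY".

August 2, 2022

The statutory due date is August 1, 2022.
Because August 1, 2022 is a listed holiday, the deadline becomes August 2, 2022 (Tuesday).
Final deadline: August 2, 2022.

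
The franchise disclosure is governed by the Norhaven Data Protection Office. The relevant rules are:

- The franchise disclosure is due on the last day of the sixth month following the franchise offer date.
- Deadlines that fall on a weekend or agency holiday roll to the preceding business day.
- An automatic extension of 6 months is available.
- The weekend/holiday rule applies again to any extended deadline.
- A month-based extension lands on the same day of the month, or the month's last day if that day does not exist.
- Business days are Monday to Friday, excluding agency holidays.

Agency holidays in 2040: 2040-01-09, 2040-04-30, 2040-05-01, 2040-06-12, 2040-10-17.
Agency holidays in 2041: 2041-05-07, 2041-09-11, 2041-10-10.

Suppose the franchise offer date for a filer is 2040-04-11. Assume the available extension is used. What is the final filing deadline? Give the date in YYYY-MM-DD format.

6 months after 2040-04-11 falls in October 2040; the last day of that month is 2040-10-31.
Since 2040-10-31 is a Wednesday and not a holiday, the date is unchanged.
The 6 months extension carries 2040-10-31 to 2041-04-30 (day 31 does not exist in April, so the month's last day is used).
Since 2041-04-30 is a Tuesday and not a holiday, the date is unchanged.
So the filing is due 2041-04-30.

2041-04-30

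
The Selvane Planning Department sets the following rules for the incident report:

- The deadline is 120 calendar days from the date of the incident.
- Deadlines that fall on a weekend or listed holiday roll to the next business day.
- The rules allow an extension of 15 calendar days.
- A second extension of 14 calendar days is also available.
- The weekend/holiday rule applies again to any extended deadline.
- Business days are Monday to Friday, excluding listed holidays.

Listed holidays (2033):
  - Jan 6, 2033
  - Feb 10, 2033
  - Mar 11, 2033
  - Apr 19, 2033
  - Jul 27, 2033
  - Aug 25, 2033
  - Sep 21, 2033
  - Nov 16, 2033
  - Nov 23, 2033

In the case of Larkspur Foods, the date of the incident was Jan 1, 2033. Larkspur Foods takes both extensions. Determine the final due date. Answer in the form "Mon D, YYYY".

May 31, 2033

120 calendar days after Jan 1, 2033 is May 1, 2033.
May 1, 2033 falls on a Sunday. Rolling to the next business day gives May 2, 2033, a Monday.
Applying the 15-calendar-day extension: May 2, 2033 + 15 days = May 17, 2033.
May 17, 2033 is a Tuesday and not a listed holiday, so it stands.
With the 14-day extension, May 17, 2033 becomes May 31, 2033.
May 31, 2033 (Tuesday) is already a business day.
Final deadline: May 31, 2033.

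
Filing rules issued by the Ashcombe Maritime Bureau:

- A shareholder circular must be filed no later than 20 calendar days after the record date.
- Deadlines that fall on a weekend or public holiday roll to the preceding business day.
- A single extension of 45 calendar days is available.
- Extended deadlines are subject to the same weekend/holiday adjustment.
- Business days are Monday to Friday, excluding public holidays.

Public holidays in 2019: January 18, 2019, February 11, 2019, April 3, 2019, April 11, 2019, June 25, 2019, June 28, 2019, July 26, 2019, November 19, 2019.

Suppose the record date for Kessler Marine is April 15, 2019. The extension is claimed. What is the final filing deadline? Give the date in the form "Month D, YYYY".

20 calendar days after April 15, 2019 is May 5, 2019.
May 5, 2019 is a Sunday; the preceding business day is May 3, 2019 (Friday).
The 45-calendar-day extension moves the deadline from May 3, 2019 to June 17, 2019.
June 17, 2019 falls on a Monday, which is a business day, so no adjustment is needed.
The final due date is June 17, 2019.

June 17, 2019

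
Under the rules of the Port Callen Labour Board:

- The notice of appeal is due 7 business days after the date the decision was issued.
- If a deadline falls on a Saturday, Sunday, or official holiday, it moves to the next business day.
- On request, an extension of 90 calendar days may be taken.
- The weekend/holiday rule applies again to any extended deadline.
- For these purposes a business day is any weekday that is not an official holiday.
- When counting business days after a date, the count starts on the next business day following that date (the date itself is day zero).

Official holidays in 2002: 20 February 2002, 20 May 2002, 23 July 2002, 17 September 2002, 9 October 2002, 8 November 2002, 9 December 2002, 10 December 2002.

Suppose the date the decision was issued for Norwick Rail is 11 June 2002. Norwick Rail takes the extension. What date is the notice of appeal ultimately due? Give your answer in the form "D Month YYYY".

18 September 2002

7 business days after 11 June 2002, excluding weekends and holidays, is 20 June 2002.
20 June 2002 is a Thursday and not a listed holiday, so it stands.
The 90-calendar-day extension moves the deadline from 20 June 2002 to 18 September 2002.
18 September 2002 falls on a Wednesday, which is a business day, so no adjustment is needed.
The final due date is 18 September 2002.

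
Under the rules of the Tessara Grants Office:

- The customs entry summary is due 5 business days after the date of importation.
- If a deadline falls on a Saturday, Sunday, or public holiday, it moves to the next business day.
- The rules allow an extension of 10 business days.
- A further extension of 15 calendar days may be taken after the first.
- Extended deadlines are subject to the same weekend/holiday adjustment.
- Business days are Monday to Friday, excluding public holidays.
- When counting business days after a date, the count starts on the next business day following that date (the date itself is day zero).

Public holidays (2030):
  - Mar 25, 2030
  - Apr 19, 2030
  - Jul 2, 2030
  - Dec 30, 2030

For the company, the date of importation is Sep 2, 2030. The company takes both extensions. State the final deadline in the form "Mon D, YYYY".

Oct 8, 2030

Starting the day after Sep 2, 2030 and counting 5 business days lands on Sep 9, 2030.
Sep 9, 2030 (Monday) is already a business day.
Counting 10 further business days from Sep 9, 2030 reaches Sep 23, 2030.
Sep 23, 2030 (Monday) is already a business day.
Add the 15 calendar-day extension to Sep 23, 2030: Oct 8, 2030.
Oct 8, 2030 (Tuesday) is already a business day.
Deadline: Oct 8, 2030.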